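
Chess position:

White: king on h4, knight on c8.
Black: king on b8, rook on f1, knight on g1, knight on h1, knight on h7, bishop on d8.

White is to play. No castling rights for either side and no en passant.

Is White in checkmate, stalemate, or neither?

neither

White to move; white king on h4.
In check: yes, from the black bishop on d8.
Legal moves for White: Kh5, Kg4, Ne7.
White is in check but has 3 legal moves → neither.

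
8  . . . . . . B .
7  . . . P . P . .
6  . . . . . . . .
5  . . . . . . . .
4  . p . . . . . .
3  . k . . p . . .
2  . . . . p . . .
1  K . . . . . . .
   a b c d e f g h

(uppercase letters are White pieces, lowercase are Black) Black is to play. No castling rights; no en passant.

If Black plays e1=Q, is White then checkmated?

yes

After e1=Q: white king on a1; in check: yes, from the black queen on e1.
King squares — b1: attacked by Qe1; a2: attacked by Kb3; b2: attacked by Kb3.
White has no legal moves → checkmate.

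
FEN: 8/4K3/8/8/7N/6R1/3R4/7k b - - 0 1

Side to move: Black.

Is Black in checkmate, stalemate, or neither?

stalemate

Black to move; black king on h1.
In check: no.
King squares — g1: attacked by Rg3; g2: attacked by Rd2; h2: attacked by Rd2.
Legal moves for Black: none.
Not in check and no legal moves → stalemate.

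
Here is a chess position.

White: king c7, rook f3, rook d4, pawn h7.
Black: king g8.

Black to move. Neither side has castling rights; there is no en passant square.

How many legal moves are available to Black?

3

Black to move; king on g8.
In check: yes, from the white pawn on h7.
Legal moves: Kh8, Kxh7, Kg7.
Count: 3.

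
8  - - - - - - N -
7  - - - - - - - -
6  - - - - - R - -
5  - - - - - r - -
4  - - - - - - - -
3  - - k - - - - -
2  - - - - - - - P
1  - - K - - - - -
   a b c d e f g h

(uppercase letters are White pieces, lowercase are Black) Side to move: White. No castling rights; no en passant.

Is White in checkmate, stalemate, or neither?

White to move; white king on c1.
In check: no.
Legal moves for White: Ne7, Nh6, Rf8, Rf7, Rh6, Rg6, Re6, Rd6, Rc6+, Rb6, Ra6, Rxf5, Kd1, Kb1, h3, h4.
White has 16 legal moves and is not in check → neither.

neither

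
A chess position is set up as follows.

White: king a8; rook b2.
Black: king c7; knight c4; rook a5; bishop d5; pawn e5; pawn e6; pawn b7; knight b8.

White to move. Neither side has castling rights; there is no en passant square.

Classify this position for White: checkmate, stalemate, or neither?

White to move; white king on a8.
In check: yes, from the black rook on a5.
King squares — a7: attacked by Ra5; b7: attacked by Bd5; b8: attacked by Kc7.
Legal moves for White: none.
In check with no legal moves → checkmate.

checkmate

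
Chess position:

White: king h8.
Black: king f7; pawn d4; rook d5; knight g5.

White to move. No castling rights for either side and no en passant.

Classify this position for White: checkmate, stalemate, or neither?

stalemate

White to move; white king on h8.
In check: no.
King squares — g7: attacked by Kf7; h7: attacked by Ng5; g8: attacked by Kf7.
Legal moves for White: none.
Not in check and no legal moves → stalemate.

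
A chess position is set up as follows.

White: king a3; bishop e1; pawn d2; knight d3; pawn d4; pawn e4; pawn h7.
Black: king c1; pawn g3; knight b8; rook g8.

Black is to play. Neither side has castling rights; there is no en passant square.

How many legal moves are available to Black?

Black to move; king on c1.
In check: yes, from the white knight on d3.
Legal moves: Kc2, Kd1, Kb1.
Count: 3.

3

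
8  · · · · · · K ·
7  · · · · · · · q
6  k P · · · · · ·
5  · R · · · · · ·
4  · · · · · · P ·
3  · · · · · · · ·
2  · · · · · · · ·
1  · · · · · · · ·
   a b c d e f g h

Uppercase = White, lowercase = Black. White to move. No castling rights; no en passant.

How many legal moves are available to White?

2

White to move; king on g8.
In check: yes, from the black queen on h7.
Legal moves: Kf8, Kxh7.
Count: 2.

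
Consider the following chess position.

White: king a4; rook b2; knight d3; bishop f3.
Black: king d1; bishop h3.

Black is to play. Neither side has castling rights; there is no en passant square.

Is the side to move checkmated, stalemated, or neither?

Black to move; black king on d1.
In check: yes, from the white bishop on f3.
King squares — c1: attacked by Nd3; e1: attacked by Nd3; c2: attacked by Rb2; d2: attacked by Rb2; e2: attacked by Rb2.
Legal moves for Black: none.
In check with no legal moves → checkmate.

checkmate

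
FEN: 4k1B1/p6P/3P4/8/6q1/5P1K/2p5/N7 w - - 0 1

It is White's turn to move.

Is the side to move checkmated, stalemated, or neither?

White to move; white king on h3.
In check: yes, from the black queen on g4.
Legal moves for White: Kxg4, Kh2, fxg4.
White is in check but has 3 legal moves → neither.

neither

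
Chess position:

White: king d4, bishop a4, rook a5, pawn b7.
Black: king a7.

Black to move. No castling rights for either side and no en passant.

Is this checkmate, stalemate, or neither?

Black to move; black king on a7.
In check: yes, from the white rook on a5.
Legal moves for Black: Kb8, Kxb7, Kb6.
Black is in check but has 3 legal moves → neither.

neither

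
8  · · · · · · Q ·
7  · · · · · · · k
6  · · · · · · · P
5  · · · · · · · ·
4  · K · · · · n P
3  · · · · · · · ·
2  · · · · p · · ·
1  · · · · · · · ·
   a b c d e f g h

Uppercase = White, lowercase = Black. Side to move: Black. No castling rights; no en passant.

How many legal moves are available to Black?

2

Black to move; king on h7.
In check: yes, from the white queen on g8.
Legal moves: Kxg8, Kxh6.
Count: 2.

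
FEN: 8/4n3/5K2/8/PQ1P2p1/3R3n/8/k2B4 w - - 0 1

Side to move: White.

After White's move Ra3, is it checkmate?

After Ra3: black king on a1; in check: yes, from the white rook on a3.
King squares — b1: attacked by Qb4; a2: attacked by Ra3; b2: attacked by Qb4.
Black has no legal moves → checkmate.

yes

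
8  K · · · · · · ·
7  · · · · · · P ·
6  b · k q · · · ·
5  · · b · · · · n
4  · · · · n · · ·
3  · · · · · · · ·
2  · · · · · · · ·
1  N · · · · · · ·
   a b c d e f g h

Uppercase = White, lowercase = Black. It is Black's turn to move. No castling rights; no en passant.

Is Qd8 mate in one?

yes

After Qd8: white king on a8; in check: yes, from the black queen on d8.
King squares — a7: attacked by Bc5; b7: attacked by Ba6; b8: attacked by Qd8.
White has no legal moves → checkmate.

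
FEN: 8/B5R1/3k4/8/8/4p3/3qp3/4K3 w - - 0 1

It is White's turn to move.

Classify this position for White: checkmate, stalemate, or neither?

White to move; white king on e1.
In check: yes, from the black queen on d2.
King squares — d1: attacked by Qd2; f1: attacked by Pe2; d2: attacked by Pe3; e2: attacked by Qd2; f2: attacked by Pe3.
Legal moves for White: none.
In check with no legal moves → checkmate.

checkmate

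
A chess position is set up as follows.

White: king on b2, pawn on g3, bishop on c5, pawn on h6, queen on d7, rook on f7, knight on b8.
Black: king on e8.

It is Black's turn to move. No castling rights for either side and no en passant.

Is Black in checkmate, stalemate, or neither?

checkmate

Black to move; black king on e8.
In check: yes, from the white queen on d7.
King squares — d7: attacked by Rf7; e7: attacked by Bc5; f7: attacked by Qd7; d8: attacked by Qd7; f8: attacked by Bc5.
Legal moves for Black: none.
In check with no legal moves → checkmate.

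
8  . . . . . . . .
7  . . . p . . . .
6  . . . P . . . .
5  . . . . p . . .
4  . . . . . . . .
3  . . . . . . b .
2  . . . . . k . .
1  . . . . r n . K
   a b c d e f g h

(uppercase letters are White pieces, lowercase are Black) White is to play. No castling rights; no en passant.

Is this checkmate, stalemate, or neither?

White to move; white king on h1.
In check: no.
King squares — g1: attacked by Kf2; g2: attacked by Kf2; h2: attacked by Nf1.
Legal moves for White: none.
Not in check and no legal moves → stalemate.

stalemate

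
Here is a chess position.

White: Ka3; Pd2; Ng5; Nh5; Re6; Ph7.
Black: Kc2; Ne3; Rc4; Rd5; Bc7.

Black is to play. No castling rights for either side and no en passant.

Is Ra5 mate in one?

After Ra5: white king on a3; in check: yes, from the black rook on a5.
King squares — a2: attacked by Ra5; b2: attacked by Kc2; b3: attacked by Kc2; a4: attacked by Rc4; b4: attacked by Rc4.
White has no legal moves → checkmate.

yes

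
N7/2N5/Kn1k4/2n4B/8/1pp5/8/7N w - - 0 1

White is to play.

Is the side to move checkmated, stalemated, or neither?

neither

White to move; white king on a6.
In check: yes, from the black knight on c5.
Legal moves for White: Ka7, Kxb6, Kb5, Ka5.
White is in check but has 4 legal moves → neither.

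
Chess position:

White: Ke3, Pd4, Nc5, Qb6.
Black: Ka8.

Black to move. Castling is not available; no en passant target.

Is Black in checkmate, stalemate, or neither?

Black to move; black king on a8.
In check: no.
King squares — a7: attacked by Qb6; b7: attacked by Nc5; b8: attacked by Qb6.
Legal moves for Black: none.
Not in check and no legal moves → stalemate.

stalemate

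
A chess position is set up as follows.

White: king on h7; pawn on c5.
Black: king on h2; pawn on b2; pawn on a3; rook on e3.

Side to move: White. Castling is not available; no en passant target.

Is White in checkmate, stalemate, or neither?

neither

White to move; white king on h7.
In check: no.
Legal moves for White: Kh8, Kg8, Kg7, Kh6, Kg6, c6.
White has 6 legal moves and is not in check → neither.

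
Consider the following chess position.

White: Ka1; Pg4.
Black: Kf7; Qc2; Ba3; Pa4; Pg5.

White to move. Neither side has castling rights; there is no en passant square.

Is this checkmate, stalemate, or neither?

stalemate

White to move; white king on a1.
In check: no.
King squares — b1: attacked by Qc2; a2: attacked by Qc2; b2: attacked by Qc2.
Legal moves for White: none.
Not in check and no legal moves → stalemate.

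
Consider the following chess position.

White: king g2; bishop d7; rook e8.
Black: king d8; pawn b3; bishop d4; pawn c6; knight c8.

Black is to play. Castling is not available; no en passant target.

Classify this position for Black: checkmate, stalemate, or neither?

neither

Black to move; black king on d8.
In check: yes, from the white rook on e8.
King squares — c7: available; d7: available; e7: attacked by Re8; c8: own knight; e8: attacked by Bd7.
Legal moves for Black: Kxd7, Kc7.
Black is in check but has 2 legal moves → neither.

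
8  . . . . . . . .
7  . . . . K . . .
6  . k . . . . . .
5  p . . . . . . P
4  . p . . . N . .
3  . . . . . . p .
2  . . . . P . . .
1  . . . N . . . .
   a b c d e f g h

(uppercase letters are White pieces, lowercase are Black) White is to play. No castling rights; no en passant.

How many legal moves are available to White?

White to move; king on e7.
In check: no.
Legal moves: Kf8, Ke8, Kd8, Kf7, Kd7, Kf6, Ke6, Kd6, Ng6, Ne6, Nd5+, Nh3, Nd3, Ng2, Ne3, Nc3, Nf2, Nb2, h6, e3, e4.
Count: 21.

21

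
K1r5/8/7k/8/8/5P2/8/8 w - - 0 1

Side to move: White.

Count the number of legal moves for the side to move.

2

White to move; king on a8.
In check: yes, from the black rook on c8.
Legal moves: Kb7, Ka7.
Count: 2.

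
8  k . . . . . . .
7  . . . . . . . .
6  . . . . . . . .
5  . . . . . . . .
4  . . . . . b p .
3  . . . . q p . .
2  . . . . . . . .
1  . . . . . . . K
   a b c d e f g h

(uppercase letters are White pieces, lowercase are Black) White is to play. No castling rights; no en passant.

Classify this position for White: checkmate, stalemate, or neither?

White to move; white king on h1.
In check: no.
King squares — g1: attacked by Qe3; g2: attacked by Pf3; h2: attacked by Bf4.
Legal moves for White: none.
Not in check and no legal moves → stalemate.

stalemate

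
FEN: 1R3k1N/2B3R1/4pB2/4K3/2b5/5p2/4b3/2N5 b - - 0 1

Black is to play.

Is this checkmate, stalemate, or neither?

Black to move; black king on f8.
In check: yes, from the white rook on b8.
King squares — e7: attacked by Bf6; f7: attacked by Rg7; g7: attacked by Bf6; e8: attacked by Rb8; g8: attacked by Rg7.
Legal moves for Black: none.
In check with no legal moves → checkmate.

checkmate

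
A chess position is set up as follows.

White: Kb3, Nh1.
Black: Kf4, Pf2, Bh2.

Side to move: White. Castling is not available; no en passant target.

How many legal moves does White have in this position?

10

White to move; king on b3.
In check: no.
Legal moves: Kc4, Kb4, Ka4, Kc3, Ka3, Kc2, Kb2, Ka2, Ng3, Nxf2.
Count: 10.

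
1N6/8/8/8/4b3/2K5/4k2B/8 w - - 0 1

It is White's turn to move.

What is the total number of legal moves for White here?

White to move; king on c3.
In check: no.
Legal moves: Nd7, Nc6, Na6, Kd4, Kc4, Kb4, Kb3, Kb2, Bc7, Bd6, Be5, Bf4, Bg3, Bg1.
Count: 14.

14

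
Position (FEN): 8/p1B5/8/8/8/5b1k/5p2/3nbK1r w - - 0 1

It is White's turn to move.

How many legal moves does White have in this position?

White to move; king on f1.
In check: yes, from the black rook on h1.
Legal moves: none.
Count: 0.

0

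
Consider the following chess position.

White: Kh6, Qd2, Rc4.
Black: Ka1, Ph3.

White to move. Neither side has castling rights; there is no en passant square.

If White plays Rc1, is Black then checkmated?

After Rc1: black king on a1; in check: yes, from the white rook on c1.
King squares — b1: attacked by Rc1; a2: attacked by Qd2; b2: attacked by Qd2.
Black has no legal moves → checkmate.

yes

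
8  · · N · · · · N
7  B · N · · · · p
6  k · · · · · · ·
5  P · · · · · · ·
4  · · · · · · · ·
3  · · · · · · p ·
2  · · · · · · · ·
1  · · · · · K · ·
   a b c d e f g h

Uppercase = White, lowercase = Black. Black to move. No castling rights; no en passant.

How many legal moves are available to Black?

2

Black to move; king on a6.
In check: yes, from the white knight on c7.
Legal moves: Kb7, Kxa5.
Count: 2.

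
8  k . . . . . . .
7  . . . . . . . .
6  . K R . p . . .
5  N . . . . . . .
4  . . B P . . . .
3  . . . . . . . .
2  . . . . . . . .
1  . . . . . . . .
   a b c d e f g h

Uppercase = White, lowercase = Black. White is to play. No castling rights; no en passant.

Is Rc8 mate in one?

yes

After Rc8: black king on a8; in check: yes, from the white rook on c8.
King squares — a7: attacked by Kb6; b7: attacked by Na5; b8: attacked by Rc8.
Black has no legal moves → checkmate.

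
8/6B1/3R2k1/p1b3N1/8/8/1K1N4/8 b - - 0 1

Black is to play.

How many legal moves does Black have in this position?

5

Black to move; king on g6.
In check: yes, from the white rook on d6.
Legal moves: Kxg7, Kh5, Kxg5, Kf5, Bxd6.
Count: 5.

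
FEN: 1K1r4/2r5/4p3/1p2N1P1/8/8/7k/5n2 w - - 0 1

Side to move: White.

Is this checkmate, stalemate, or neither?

neither

White to move; white king on b8.
In check: yes, from the black rook on d8.
Legal moves for White: Kxc7.
White is in check but has 1 legal move → neither.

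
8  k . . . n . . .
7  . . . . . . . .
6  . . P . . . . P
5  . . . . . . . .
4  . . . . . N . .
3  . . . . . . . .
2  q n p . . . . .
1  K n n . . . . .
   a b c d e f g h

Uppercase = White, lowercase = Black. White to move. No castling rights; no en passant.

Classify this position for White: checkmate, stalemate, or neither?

checkmate

White to move; white king on a1.
In check: yes, from the black queen on a2.
King squares — b1: attacked by Qa2; a2: attacked by Nc1; b2: attacked by Qa2.
Legal moves for White: none.
In check with no legal moves → checkmate.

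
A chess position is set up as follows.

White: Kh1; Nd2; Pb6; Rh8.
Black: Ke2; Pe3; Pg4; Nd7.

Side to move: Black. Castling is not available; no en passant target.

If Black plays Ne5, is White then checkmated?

After Ne5: white king on h1; in check: no.
White is not in check, so this cannot be checkmate.

no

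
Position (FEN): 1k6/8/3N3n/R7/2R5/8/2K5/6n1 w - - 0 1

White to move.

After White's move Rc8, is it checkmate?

yes

After Rc8: black king on b8; in check: yes, from the white rook on c8.
King squares — a7: attacked by Ra5; b7: attacked by Nd6; c7: attacked by Rc8; a8: attacked by Ra5; c8: attacked by Nd6.
Black has no legal moves → checkmate.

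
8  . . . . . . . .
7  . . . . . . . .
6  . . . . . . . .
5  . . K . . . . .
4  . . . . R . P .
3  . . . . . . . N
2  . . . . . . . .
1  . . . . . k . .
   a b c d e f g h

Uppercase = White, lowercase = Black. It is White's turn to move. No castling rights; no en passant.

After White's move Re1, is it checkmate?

no

After Re1: black king on f1; in check: yes, from the white rook on e1.
Black has 2 legal replies: Kg2, Kxe1.
In check but a legal move exists → not checkmate.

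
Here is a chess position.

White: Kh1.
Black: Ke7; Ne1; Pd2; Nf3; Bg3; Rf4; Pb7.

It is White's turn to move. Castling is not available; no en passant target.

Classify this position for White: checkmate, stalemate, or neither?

White to move; white king on h1.
In check: no.
King squares — g1: attacked by Nf3; g2: attacked by Ne1; h2: attacked by Nf3.
Legal moves for White: none.
Not in check and no legal moves → stalemate.

stalemate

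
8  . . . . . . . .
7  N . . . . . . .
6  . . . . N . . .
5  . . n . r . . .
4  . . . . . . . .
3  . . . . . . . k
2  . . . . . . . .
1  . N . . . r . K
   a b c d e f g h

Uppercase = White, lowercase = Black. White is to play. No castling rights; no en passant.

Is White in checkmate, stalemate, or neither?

checkmate

White to move; white king on h1.
In check: yes, from the black rook on f1.
King squares — g1: attacked by Rf1; g2: attacked by Kh3; h2: attacked by Kh3.
Legal moves for White: none.
In check with no legal moves → checkmate.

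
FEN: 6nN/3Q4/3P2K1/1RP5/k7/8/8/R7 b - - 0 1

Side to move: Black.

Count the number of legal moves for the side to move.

Black to move; king on a4.
In check: yes, from the white rook on a1.
Legal moves: none.
Count: 0.

0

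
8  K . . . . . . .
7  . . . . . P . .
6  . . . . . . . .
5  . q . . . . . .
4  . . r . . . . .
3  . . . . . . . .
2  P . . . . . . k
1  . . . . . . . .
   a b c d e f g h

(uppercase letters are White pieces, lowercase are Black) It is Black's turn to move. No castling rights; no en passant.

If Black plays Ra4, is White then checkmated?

After Ra4: white king on a8; in check: yes, from the black rook on a4.
King squares — a7: attacked by Ra4; b7: attacked by Qb5; b8: attacked by Qb5.
White has no legal moves → checkmate.

yes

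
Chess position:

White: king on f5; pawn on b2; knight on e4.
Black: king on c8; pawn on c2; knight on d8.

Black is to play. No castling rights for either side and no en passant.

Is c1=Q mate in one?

After c1=Q: white king on f5; in check: no.
White is not in check, so this cannot be checkmate.

no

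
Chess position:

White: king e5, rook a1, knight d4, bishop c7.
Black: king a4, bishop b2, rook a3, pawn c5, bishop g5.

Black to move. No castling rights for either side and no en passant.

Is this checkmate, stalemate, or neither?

Black to move; black king on a4.
In check: no.
Legal moves for Black: Bd8, Be7, Bh6, Bf6+, Bh4, Bf4+, Be3, Bd2, Bgc1, Kb4, Ra2, Rxa1, Bxd4+, Bc3, Bbc1, Bxa1, cxd4, c4.
Black has 18 legal moves and is not in check → neither.

neither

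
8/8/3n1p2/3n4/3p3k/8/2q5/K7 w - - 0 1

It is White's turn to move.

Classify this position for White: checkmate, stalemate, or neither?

White to move; white king on a1.
In check: no.
King squares — b1: attacked by Qc2; a2: attacked by Qc2; b2: attacked by Qc2.
Legal moves for White: none.
Not in check and no legal moves → stalemate.

stalemate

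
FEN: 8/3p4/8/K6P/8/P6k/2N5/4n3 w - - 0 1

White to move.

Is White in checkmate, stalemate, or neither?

neither

White to move; white king on a5.
In check: no.
Legal moves for White: Kb6, Ka6, Kb5, Kb4, Ka4, Nd4, Nb4, Ne3, Nxe1, Na1, h6, a4.
White has 12 legal moves and is not in check → neither.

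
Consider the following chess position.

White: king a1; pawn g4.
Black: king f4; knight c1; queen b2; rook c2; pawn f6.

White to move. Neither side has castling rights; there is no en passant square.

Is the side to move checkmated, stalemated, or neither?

checkmate

White to move; white king on a1.
In check: yes, from the black queen on b2.
King squares — b1: attacked by Qb2; a2: attacked by Nc1; b2: attacked by Rc2.
Legal moves for White: none.
In check with no legal moves → checkmate.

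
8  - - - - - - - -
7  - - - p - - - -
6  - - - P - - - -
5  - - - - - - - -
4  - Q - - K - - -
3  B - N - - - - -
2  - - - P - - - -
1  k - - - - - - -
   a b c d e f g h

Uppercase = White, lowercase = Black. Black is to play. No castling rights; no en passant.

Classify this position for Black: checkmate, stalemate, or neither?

stalemate

Black to move; black king on a1.
In check: no.
King squares — b1: attacked by Nc3; a2: attacked by Nc3; b2: attacked by Ba3.
Legal moves for Black: none.
Not in check and no legal moves → stalemate.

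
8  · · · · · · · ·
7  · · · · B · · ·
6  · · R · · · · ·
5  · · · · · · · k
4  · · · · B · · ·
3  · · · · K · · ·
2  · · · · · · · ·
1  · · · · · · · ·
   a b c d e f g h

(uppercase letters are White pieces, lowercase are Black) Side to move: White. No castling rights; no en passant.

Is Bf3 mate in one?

yes

After Bf3: black king on h5; in check: yes, from the white bishop on f3.
King squares — g4: attacked by Bf3; h4: attacked by Be7; g5: attacked by Be7; g6: attacked by Rc6; h6: attacked by Rc6.
Black has no legal moves → checkmate.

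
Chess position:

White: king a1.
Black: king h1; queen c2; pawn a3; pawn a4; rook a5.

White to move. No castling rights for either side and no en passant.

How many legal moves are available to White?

0

White to move; king on a1.
In check: no.
Legal moves: none.
Count: 0.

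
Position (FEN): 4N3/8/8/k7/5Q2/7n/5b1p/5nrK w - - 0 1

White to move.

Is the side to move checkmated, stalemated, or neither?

checkmate

White to move; white king on h1.
In check: yes, from the black rook on g1.
King squares — g1: attacked by Bf2; g2: attacked by Rg1; h2: attacked by Nf1.
Legal moves for White: none.
In check with no legal moves → checkmate.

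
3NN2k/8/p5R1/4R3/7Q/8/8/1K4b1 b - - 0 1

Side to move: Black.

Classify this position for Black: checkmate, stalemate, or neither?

Black to move; black king on h8.
In check: yes, from the white queen on h4.
King squares — g7: attacked by Rg6; h7: attacked by Qh4; g8: attacked by Rg6.
Legal moves for Black: none.
In check with no legal moves → checkmate.

checkmate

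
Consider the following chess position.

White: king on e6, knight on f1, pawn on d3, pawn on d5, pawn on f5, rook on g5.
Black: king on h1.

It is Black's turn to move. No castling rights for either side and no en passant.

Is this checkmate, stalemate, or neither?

stalemate

Black to move; black king on h1.
In check: no.
King squares — g1: attacked by Rg5; g2: attacked by Rg5; h2: attacked by Nf1.
Legal moves for Black: none.
Not in check and no legal moves → stalemate.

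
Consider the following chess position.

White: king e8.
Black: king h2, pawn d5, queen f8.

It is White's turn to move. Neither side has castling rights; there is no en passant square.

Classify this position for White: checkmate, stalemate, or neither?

White to move; white king on e8.
In check: yes, from the black queen on f8.
Legal moves for White: Kxf8, Kd7.
White is in check but has 2 legal moves → neither.

neither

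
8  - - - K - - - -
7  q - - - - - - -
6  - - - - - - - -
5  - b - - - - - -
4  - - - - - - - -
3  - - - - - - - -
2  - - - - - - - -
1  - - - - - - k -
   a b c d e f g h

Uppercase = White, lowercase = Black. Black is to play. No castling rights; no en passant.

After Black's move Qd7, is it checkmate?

yes

After Qd7: white king on d8; in check: yes, from the black queen on d7.
King squares — c7: attacked by Qd7; d7: attacked by Bb5; e7: attacked by Qd7; c8: attacked by Qd7; e8: attacked by Qd7.
White has no legal moves → checkmate.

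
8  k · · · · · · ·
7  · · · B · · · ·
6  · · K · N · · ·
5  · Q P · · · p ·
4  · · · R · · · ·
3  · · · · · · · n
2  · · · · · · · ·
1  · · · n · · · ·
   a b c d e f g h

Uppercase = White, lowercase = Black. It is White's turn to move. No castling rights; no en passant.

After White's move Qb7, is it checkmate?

yes

After Qb7: black king on a8; in check: yes, from the white queen on b7.
King squares — a7: attacked by Qb7; b7: attacked by Kc6; b8: attacked by Qb7.
Black has no legal moves → checkmate.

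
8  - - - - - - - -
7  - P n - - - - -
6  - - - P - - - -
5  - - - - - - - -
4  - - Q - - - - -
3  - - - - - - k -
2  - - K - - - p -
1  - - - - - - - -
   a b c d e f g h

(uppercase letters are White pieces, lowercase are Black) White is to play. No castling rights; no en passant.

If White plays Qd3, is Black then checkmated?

no

After Qd3: black king on g3; in check: yes, from the white queen on d3.
Black has 5 legal replies: Kh4, Kg4, Kf4, Kh2, Kf2.
In check but a legal move exists → not checkmate.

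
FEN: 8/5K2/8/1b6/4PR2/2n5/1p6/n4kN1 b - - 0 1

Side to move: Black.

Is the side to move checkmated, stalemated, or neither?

Black to move; black king on f1.
In check: yes, from the white rook on f4.
King squares — e1: available; g1: available; e2: attacked by Ng1; f2: attacked by Rf4; g2: available.
Legal moves for Black: Kg2, Kxg1, Ke1.
Black is in check but has 3 legal moves → neither.

neither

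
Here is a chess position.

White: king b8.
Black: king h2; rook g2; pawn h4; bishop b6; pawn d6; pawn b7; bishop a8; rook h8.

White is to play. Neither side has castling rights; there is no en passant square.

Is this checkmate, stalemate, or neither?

checkmate

White to move; white king on b8.
In check: yes, from the black rook on h8.
King squares — a7: attacked by Bb6; b7: attacked by Ba8; c7: attacked by Bb6; a8: attacked by Rh8; c8: attacked by Rh8.
Legal moves for White: none.
In check with no legal moves → checkmate.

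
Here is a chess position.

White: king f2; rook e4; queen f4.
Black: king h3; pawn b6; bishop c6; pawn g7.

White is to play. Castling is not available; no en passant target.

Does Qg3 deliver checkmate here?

yes

After Qg3: black king on h3; in check: yes, from the white queen on g3.
King squares — g2: attacked by Kf2; h2: attacked by Qg3; g3: attacked by Kf2; g4: attacked by Qg3; h4: attacked by Qg3.
Black has no legal moves → checkmate.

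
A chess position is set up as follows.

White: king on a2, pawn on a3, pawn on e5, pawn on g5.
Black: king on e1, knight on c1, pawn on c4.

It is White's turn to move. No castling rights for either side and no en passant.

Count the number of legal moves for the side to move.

3

White to move; king on a2.
In check: yes, from the black knight on c1.
Legal moves: Kb2, Kb1, Ka1.
Count: 3.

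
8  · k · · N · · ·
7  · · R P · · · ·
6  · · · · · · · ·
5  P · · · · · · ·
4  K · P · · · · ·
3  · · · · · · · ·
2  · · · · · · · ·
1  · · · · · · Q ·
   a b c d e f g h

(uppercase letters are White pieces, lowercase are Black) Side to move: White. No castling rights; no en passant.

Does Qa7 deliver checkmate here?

After Qa7: black king on b8; in check: yes, from the white queen on a7.
King squares — a7: attacked by Rc7; b7: attacked by Qa7; c7: attacked by Qa7; a8: attacked by Qa7; c8: attacked by Rc7.
Black has no legal moves → checkmate.

yes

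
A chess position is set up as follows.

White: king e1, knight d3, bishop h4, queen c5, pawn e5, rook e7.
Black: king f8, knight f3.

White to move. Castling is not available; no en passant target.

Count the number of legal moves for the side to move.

White to move; king on e1.
In check: yes, from the black knight on f3.
Legal moves: Kf2, Ke2, Kf1, Kd1.
Count: 4.

4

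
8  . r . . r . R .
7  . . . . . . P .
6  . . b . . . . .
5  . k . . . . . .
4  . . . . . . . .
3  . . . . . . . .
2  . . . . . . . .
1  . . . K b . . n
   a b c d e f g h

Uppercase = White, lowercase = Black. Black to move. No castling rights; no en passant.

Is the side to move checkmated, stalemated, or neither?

Black to move; black king on b5.
In check: no.
Legal moves for Black include: Rxg8, Rf8, Red8+, Rec8, Re7, Re6, Re5, Re4, Re3, Re2, Rbd8+, Rbc8, Ra8, Rb7, Rb6, Ba8, Bd7, Bb7, ... (list truncated; more exist).
Black has legal moves and is not in check → neither.

neither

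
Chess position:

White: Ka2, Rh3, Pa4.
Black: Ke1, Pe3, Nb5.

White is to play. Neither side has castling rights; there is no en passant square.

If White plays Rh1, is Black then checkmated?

no

After Rh1: black king on e1; in check: yes, from the white rook on h1.
Black has 3 legal replies: Kf2, Ke2, Kd2.
In check but a legal move exists → not checkmate.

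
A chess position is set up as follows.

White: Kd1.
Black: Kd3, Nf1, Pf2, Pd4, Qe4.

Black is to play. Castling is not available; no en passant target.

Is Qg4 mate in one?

no

After Qg4: white king on d1; in check: yes, from the black queen on g4.
White has 1 legal reply: Kc1.
In check but a legal move exists → not checkmate.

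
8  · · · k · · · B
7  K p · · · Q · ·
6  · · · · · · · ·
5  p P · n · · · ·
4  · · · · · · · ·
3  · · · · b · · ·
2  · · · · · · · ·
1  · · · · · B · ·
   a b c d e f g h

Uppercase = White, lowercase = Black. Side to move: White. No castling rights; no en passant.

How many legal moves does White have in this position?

5

White to move; king on a7.
In check: yes, from the black bishop on e3.
Legal moves: Kb8, Ka8, Kxb7, Bd4, b6.
Count: 5.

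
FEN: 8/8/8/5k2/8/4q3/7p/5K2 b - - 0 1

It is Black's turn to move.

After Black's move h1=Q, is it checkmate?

yes

After h1=Q: white king on f1; in check: yes, from the black queen on h1.
King squares — e1: attacked by Qh1; g1: attacked by Qh1; e2: attacked by Qe3; f2: attacked by Qe3; g2: attacked by Qh1.
White has no legal moves → checkmate.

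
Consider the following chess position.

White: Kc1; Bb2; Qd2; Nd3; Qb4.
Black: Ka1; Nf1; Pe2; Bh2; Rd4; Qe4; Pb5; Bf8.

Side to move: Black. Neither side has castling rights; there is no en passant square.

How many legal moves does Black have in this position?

Black to move; king on a1.
In check: yes, from the white bishop on b2.
Legal moves: Ka2.
Count: 1.

1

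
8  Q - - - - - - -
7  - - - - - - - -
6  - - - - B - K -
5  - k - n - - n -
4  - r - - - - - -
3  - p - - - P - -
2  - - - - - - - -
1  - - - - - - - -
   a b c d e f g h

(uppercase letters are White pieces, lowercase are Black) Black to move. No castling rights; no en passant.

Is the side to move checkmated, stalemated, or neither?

neither

Black to move; black king on b5.
In check: no.
Legal moves for Black include: Nh7, Nf7, Nxe6, Ne4, Nh3, Nxf3, Ne7+, Nc7, Nf6, Nb6, Nf4+, Ne3, Nc3, Kb6, Kc5, Kc4, Rh4, Rg4, ... (list truncated; more exist).
Black has legal moves and is not in check → neither.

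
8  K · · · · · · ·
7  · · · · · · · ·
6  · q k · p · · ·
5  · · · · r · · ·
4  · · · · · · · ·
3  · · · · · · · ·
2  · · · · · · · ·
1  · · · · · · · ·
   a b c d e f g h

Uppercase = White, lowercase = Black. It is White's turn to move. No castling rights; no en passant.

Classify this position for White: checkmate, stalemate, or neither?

stalemate

White to move; white king on a8.
In check: no.
King squares — a7: attacked by Qb6; b7: attacked by Qb6; b8: attacked by Qb6.
Legal moves for White: none.
Not in check and no legal moves → stalemate.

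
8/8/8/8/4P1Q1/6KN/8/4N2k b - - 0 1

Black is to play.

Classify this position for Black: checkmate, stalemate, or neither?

stalemate

Black to move; black king on h1.
In check: no.
King squares — g1: attacked by Nh3; g2: attacked by Ne1; h2: attacked by Kg3.
Legal moves for Black: none.
Not in check and no legal moves → stalemate.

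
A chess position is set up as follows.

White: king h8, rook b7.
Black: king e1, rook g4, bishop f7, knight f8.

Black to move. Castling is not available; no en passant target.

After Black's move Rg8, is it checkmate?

After Rg8: white king on h8; in check: yes, from the black rook on g8.
King squares — g7: attacked by Rg8; h7: attacked by Nf8; g8: attacked by Bf7.
White has no legal moves → checkmate.

yes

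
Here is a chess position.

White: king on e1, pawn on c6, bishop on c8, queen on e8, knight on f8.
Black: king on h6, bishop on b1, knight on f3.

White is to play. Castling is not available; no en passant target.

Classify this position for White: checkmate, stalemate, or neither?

White to move; white king on e1.
In check: yes, from the black knight on f3.
King squares — d1: available; f1: available; d2: attacked by Nf3; e2: available; f2: available.
Legal moves for White: Kf2, Ke2, Kf1, Kd1.
White is in check but has 4 legal moves → neither.

neither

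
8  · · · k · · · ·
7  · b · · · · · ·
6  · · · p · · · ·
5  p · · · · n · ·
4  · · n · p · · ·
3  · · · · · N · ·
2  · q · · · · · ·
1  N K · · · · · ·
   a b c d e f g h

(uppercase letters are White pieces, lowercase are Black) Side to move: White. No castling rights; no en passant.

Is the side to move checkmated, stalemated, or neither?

White to move; white king on b1.
In check: yes, from the black queen on b2.
King squares — a1: own knight; c1: attacked by Qb2; a2: attacked by Qb2; b2: attacked by Nc4; c2: attacked by Qb2.
Legal moves for White: none.
In check with no legal moves → checkmate.

checkmate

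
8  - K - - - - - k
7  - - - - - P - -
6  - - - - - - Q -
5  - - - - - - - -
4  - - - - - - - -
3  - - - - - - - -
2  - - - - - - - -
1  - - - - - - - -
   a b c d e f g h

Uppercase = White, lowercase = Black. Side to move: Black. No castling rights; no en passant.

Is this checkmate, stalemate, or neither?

stalemate

Black to move; black king on h8.
In check: no.
King squares — g7: attacked by Qg6; h7: attacked by Qg6; g8: attacked by Qg6.
Legal moves for Black: none.
Not in check and no legal moves → stalemate.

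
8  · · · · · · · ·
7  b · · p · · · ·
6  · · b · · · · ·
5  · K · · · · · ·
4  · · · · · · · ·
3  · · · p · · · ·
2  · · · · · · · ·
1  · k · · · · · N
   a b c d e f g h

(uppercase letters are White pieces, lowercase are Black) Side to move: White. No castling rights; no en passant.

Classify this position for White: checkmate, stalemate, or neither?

White to move; white king on b5.
In check: yes, from the black bishop on c6.
King squares — a4: attacked by Bc6; b4: available; c4: available; a5: available; c5: attacked by Ba7; a6: available; b6: attacked by Ba7; c6: attacked by Pd7.
Legal moves for White: Ka6, Ka5, Kc4, Kb4.
White is in check but has 4 legal moves → neither.

neither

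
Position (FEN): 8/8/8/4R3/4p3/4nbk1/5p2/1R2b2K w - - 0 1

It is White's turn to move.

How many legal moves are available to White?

White to move; king on h1.
In check: yes, from the black bishop on f3.
Legal moves: none.
Count: 0.

0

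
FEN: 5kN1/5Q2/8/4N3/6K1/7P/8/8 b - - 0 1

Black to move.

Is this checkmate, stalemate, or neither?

checkmate

Black to move; black king on f8.
In check: yes, from the white queen on f7.
King squares — e7: attacked by Qf7; f7: attacked by Ne5; g7: attacked by Qf7; e8: attacked by Qf7; g8: attacked by Qf7.
Legal moves for Black: none.
In check with no legal moves → checkmate.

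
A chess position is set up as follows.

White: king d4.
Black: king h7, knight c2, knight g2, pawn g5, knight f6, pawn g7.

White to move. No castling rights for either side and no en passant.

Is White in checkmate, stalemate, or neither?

White to move; white king on d4.
In check: yes, from the black knight on c2.
Legal moves for White: Ke5, Kc5, Kc4, Kd3, Kc3.
White is in check but has 5 legal moves → neither.

neither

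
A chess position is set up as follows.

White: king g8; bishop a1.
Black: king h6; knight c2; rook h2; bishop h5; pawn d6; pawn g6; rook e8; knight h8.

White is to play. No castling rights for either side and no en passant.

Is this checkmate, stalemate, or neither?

checkmate

White to move; white king on g8.
In check: yes, from the black rook on e8.
King squares — f7: attacked by Nh8; g7: attacked by Kh6; h7: attacked by Kh6; f8: attacked by Re8; h8: attacked by Re8.
Legal moves for White: none.
In check with no legal moves → checkmate.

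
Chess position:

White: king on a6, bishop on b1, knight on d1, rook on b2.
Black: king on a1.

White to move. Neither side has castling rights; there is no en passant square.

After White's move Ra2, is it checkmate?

no

After Ra2: black king on a1; in check: yes, from the white rook on a2.
Black has 1 legal reply: Kxb1.
In check but a legal move exists → not checkmate.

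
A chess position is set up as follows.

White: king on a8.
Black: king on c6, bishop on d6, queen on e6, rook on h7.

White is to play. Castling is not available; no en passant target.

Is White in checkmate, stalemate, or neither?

White to move; white king on a8.
In check: no.
King squares — a7: attacked by Rh7; b7: attacked by Kc6; b8: attacked by Bd6.
Legal moves for White: none.
Not in check and no legal moves → stalemate.

stalemate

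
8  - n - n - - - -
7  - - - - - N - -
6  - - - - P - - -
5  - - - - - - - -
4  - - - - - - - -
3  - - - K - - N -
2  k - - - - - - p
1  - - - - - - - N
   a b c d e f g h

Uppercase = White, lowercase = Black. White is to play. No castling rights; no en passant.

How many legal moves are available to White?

21

White to move; king on d3.
In check: no.
Legal moves: Nh8, Nxd8, Nh6, Nd6, Ng5, Ne5, Nh5, Nf5, Ne4, Ne2, Nf1, Ke4, Kd4, Kc4, Ke3, Kc3, Ke2, Kd2, Kc2, Nf2, e7.
Count: 21.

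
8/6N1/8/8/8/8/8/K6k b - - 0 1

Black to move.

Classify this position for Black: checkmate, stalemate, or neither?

neither

Black to move; black king on h1.
In check: no.
Legal moves for Black: Kh2, Kg2, Kg1.
Black has 3 legal moves and is not in check → neither.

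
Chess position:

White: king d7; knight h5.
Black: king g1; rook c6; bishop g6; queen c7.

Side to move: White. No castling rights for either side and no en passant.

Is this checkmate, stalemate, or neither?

White to move; white king on d7.
In check: yes, from the black queen on c7.
King squares — c6: attacked by Qc7; d6: attacked by Rc6; e6: attacked by Rc6; c7: attacked by Rc6; e7: attacked by Qc7; c8: attacked by Qc7; d8: attacked by Qc7; e8: attacked by Bg6.
Legal moves for White: none.
In check with no legal moves → checkmate.

checkmate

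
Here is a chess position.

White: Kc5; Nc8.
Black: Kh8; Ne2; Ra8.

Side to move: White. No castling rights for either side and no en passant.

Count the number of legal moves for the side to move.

11

White to move; king on c5.
In check: no.
Legal moves: Ne7, Na7, Nd6, Nb6, Kd6, Kc6, Kb6, Kd5, Kb5, Kc4, Kb4.
Count: 11.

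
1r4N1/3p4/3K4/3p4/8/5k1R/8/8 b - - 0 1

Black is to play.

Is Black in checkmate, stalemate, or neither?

Black to move; black king on f3.
In check: yes, from the white rook on h3.
Legal moves for Black: Kg4, Kf4, Ke4, Kg2, Kf2, Ke2.
Black is in check but has 6 legal moves → neither.

neither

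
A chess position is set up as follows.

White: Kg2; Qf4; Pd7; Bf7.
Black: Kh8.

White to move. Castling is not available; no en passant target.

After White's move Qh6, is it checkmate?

yes

After Qh6: black king on h8; in check: yes, from the white queen on h6.
King squares — g7: attacked by Qh6; h7: attacked by Qh6; g8: attacked by Bf7.
Black has no legal moves → checkmate.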